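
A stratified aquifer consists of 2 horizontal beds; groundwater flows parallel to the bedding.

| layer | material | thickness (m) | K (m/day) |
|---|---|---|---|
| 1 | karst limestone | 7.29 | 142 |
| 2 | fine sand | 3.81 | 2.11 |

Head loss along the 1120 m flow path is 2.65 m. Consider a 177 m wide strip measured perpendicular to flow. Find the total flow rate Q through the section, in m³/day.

Flow is parallel to layering, so each bed carries its own Darcy discharge and the transmissivities add.
Σ(K_i·b_i) = 142×7.29 + 2.11×3.81 = 1043 m²/day.
Hydraulic gradient i = Δh / L = 2.65 / 1120 = 0.002366.
Q = Σ(K_i·b_i) · W · i = 1043 × 177 × 0.002366 = 436.9 m³/day.

437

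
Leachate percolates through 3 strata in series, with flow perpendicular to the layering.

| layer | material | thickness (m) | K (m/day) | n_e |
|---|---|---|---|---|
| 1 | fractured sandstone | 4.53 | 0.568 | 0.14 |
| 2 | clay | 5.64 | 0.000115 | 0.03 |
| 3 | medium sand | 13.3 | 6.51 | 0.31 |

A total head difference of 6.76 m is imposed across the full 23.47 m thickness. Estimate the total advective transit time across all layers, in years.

With flow normal to the layers, continuity requires the same specific discharge q through every layer.
Σ(b_i/K_i) = 4.53/0.568 + 5.64/0.000115 + 13.3/6.51 = 49053 d.
q = Δh / Σ(b_i/K_i) = 6.76 / 49053 = 0.0001378 m/day.
In each layer the seepage velocity is v_i = q/n_i, so the layer transit time is t_i = b_i·n_i / q:
  layer 1 (fractured sandstone): t_1 = 4.53 × 0.14 / 0.0001378 = 4602 d
  layer 2 (clay): t_2 = 5.64 × 0.03 / 0.0001378 = 1228 d
  layer 3 (medium sand): t_3 = 13.3 × 0.31 / 0.0001378 = 29918 d
Total t = Σ t_i = 35748 days = 97.87 years.

97.9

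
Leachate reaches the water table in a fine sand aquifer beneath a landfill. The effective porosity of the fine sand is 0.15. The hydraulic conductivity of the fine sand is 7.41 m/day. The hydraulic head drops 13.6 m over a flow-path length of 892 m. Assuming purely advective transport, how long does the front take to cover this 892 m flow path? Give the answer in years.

Hydraulic gradient i = Δh / L = 13.6 / 892 = 0.01525.
Darcy flux q = K · i = 7.410 × 0.01525 = 0.1130 m/day.
Seepage velocity v = q / n_e = 0.1130 / 0.15 = 0.7532 m/day.
Travel time t = L / v = 892 / 0.7532 = 1184 days = 3.242 years.

3.24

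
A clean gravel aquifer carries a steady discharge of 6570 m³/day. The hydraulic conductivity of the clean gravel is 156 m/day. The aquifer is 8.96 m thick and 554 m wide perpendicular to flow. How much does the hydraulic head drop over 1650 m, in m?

Cross-sectional area A = 554 × 8.96 = 4964 m².
From Q = K·A·i, i = Q / (K·A) = 6570 / (156.0 × 4964) = 0.008484.
Head loss Δh = i · L = 0.008484 × 1650 = 14.00 m.

14.0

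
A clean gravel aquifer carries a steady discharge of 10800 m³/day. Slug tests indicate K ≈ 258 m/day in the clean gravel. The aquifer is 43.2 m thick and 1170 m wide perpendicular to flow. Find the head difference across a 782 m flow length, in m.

0.648

Cross-sectional area A = 1170 × 43.2 = 50544 m².
From Q = K·A·i, i = Q / (K·A) = 10800 / (258.0 × 50544) = 0.0008282.
Head loss Δh = i · L = 0.0008282 × 782 = 0.6477 m.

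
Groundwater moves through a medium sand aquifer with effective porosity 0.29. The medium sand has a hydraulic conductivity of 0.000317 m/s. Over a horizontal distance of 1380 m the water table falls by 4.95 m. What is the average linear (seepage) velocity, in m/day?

0.339

Convert K: 0.000317 m/s × 86400 = 27.39 m/day.
Hydraulic gradient i = Δh / L = 4.95 / 1380 = 0.003587.
Darcy flux q = K · i = 27.39 × 0.003587 = 0.09824 m/day.
Seepage velocity v = q / n_e = 0.09824 / 0.29 = 0.3388 m/day.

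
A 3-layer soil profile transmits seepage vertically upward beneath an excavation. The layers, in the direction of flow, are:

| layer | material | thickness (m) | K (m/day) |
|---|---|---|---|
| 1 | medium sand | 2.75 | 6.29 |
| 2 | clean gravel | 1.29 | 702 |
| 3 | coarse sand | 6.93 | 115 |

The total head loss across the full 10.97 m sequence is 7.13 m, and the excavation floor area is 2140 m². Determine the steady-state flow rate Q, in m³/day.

Flow is perpendicular to layering, so the layers act in series and the equivalent K is the thickness-weighted harmonic mean.
Total thickness L = 2.75 + 1.29 + 6.93 = 10.97 m.
Σ(b_i/K_i) = 2.75/6.29 + 1.29/702 + 6.93/115 = 0.4993 d.
K_eq = L / Σ(b_i/K_i) = 10.97 / 0.4993 = 21.97 m/day.
Q = K_eq · A · (Δh/L) = 21.97 × 2140 × (7.13/10.97) = 30559 m³/day.

30600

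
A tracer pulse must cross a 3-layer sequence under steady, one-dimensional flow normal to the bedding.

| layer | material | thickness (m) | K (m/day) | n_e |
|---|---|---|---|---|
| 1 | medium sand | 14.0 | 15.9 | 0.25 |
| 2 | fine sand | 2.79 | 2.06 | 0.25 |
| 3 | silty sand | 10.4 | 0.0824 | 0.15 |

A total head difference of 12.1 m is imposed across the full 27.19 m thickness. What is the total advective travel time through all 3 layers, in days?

61.1

With flow normal to the layers, continuity requires the same specific discharge q through every layer.
Σ(b_i/K_i) = 14.0/15.9 + 2.79/2.06 + 10.4/0.0824 = 128.4 d.
q = Δh / Σ(b_i/K_i) = 12.1 / 128.4 = 0.09420 m/day.
In each layer the seepage velocity is v_i = q/n_i, so the layer transit time is t_i = b_i·n_i / q:
  layer 1 (medium sand): t_1 = 14.0 × 0.25 / 0.09420 = 37.15 d
  layer 2 (fine sand): t_2 = 2.79 × 0.25 / 0.09420 = 7.404 d
  layer 3 (silty sand): t_3 = 10.4 × 0.15 / 0.09420 = 16.56 d
Total t = Σ t_i = 61.12 days.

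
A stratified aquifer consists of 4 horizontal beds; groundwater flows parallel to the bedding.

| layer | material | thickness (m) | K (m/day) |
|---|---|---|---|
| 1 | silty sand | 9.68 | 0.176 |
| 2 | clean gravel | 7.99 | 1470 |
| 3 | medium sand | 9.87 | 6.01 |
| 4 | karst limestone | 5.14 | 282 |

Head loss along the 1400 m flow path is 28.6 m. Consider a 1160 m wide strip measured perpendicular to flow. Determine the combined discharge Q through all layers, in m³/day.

314000

Flow is parallel to layering, so each bed carries its own Darcy discharge and the transmissivities add.
Σ(K_i·b_i) = 0.176×9.68 + 1470×7.99 + 6.01×9.87 + 282×5.14 = 13256 m²/day.
Hydraulic gradient i = Δh / L = 28.6 / 1400 = 0.02043.
Q = Σ(K_i·b_i) · W · i = 13256 × 1160 × 0.02043 = 3.141e+05 m³/day.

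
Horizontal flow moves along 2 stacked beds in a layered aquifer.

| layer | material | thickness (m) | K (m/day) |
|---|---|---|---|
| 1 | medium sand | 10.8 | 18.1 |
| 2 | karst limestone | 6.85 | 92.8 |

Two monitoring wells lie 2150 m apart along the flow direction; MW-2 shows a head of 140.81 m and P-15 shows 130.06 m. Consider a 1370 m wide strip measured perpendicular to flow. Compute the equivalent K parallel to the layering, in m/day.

47.1

Flow is parallel to layering, so each bed carries its own Darcy discharge and the transmissivities add.
Σ(K_i·b_i) = 18.1×10.8 + 92.8×6.85 = 831.2 m²/day.
Total thickness b = 17.65 m, so K_eq = Σ(K_i·b_i)/b = 47.09 m/day.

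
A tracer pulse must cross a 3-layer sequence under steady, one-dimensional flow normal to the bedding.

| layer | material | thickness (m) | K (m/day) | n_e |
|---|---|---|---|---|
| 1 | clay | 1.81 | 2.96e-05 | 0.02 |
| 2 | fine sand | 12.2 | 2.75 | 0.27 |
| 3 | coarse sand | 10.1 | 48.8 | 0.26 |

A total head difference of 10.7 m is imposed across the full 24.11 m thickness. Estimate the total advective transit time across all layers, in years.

93.2

With flow normal to the layers, continuity requires the same specific discharge q through every layer.
Σ(b_i/K_i) = 1.81/2.96e-05 + 12.2/2.75 + 10.1/48.8 = 61153 d.
q = Δh / Σ(b_i/K_i) = 10.7 / 61153 = 0.0001750 m/day.
In each layer the seepage velocity is v_i = q/n_i, so the layer transit time is t_i = b_i·n_i / q:
  layer 1 (clay): t_1 = 1.81 × 0.02 / 0.0001750 = 206.9 d
  layer 2 (fine sand): t_2 = 12.2 × 0.27 / 0.0001750 = 18826 d
  layer 3 (coarse sand): t_3 = 10.1 × 0.26 / 0.0001750 = 15008 d
Total t = Σ t_i = 34041 days = 93.20 years.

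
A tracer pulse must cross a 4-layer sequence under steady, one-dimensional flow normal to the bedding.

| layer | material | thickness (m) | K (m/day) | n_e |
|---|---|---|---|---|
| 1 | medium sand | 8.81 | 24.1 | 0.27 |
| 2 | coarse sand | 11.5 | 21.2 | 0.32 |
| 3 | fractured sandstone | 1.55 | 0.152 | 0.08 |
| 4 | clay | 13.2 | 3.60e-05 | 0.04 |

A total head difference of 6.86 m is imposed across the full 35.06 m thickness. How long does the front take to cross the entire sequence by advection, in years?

982

With flow normal to the layers, continuity requires the same specific discharge q through every layer.
Σ(b_i/K_i) = 8.81/24.1 + 11.5/21.2 + 1.55/0.152 + 13.2/3.60e-05 = 3.667e+05 d.
q = Δh / Σ(b_i/K_i) = 6.86 / 3.667e+05 = 1.871e-05 m/day.
In each layer the seepage velocity is v_i = q/n_i, so the layer transit time is t_i = b_i·n_i / q:
  layer 1 (medium sand): t_1 = 8.81 × 0.27 / 1.871e-05 = 1.271e+05 d
  layer 2 (coarse sand): t_2 = 11.5 × 0.32 / 1.871e-05 = 1.967e+05 d
  layer 3 (fractured sandstone): t_3 = 1.55 × 0.08 / 1.871e-05 = 6628 d
  layer 4 (clay): t_4 = 13.2 × 0.04 / 1.871e-05 = 28222 d
Total t = Σ t_i = 3.587e+05 days = 982.1 years.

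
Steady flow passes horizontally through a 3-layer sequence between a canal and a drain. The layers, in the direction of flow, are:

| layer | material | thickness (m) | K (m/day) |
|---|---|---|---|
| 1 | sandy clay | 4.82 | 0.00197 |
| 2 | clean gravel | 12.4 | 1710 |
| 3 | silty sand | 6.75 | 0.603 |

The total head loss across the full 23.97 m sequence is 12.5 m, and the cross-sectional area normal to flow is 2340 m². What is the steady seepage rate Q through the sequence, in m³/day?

11.9

Flow is perpendicular to layering, so the layers act in series and the equivalent K is the thickness-weighted harmonic mean.
Total thickness L = 4.82 + 12.4 + 6.75 = 23.97 m.
Σ(b_i/K_i) = 4.82/0.00197 + 12.4/1710 + 6.75/0.603 = 2458 d.
K_eq = L / Σ(b_i/K_i) = 23.97 / 2458 = 0.009752 m/day.
Q = K_eq · A · (Δh/L) = 0.009752 × 2340 × (12.5/23.97) = 11.90 m³/day.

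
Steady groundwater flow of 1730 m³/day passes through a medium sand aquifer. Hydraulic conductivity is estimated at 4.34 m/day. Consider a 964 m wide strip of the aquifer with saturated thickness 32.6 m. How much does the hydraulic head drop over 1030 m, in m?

13.1

Cross-sectional area A = 964 × 32.6 = 31426 m².
From Q = K·A·i, i = Q / (K·A) = 1730 / (4.340 × 31426) = 0.01268.
Head loss Δh = i · L = 0.01268 × 1030 = 13.06 m.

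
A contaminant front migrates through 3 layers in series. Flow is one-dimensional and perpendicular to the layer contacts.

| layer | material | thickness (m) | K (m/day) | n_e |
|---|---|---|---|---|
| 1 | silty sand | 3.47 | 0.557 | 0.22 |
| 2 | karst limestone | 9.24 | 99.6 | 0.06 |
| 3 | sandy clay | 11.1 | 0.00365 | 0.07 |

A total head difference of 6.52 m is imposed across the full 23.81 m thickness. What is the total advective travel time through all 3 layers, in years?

2.68

With flow normal to the layers, continuity requires the same specific discharge q through every layer.
Σ(b_i/K_i) = 3.47/0.557 + 9.24/99.6 + 11.1/0.00365 = 3047 d.
q = Δh / Σ(b_i/K_i) = 6.52 / 3047 = 0.002140 m/day.
In each layer the seepage velocity is v_i = q/n_i, so the layer transit time is t_i = b_i·n_i / q:
  layer 1 (silty sand): t_1 = 3.47 × 0.22 / 0.002140 = 356.8 d
  layer 2 (karst limestone): t_2 = 9.24 × 0.06 / 0.002140 = 259.1 d
  layer 3 (sandy clay): t_3 = 11.1 × 0.07 / 0.002140 = 363.2 d
Total t = Σ t_i = 979.1 days = 2.681 years.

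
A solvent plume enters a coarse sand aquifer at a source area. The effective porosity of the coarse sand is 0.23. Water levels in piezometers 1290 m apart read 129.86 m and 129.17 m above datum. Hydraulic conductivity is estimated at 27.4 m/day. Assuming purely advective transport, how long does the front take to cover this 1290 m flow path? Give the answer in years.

55.4

Hydraulic gradient i = (129.86 − 129.17) / 1290 = 0.69 / 1290 = 0.0005349.
Darcy flux q = K · i = 27.40 × 0.0005349 = 0.01466 m/day.
Seepage velocity v = q / n_e = 0.01466 / 0.23 = 0.06372 m/day.
Travel time t = L / v = 1290 / 0.06372 = 20245 days = 55.43 years.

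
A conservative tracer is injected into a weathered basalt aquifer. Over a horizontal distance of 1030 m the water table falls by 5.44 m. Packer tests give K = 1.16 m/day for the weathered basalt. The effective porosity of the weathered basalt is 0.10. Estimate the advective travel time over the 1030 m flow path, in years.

Hydraulic gradient i = Δh / L = 5.44 / 1030 = 0.005282.
Darcy flux q = K · i = 1.160 × 0.005282 = 0.006127 m/day.
Seepage velocity v = q / n_e = 0.006127 / 0.10 = 0.06127 m/day.
Travel time t = L / v = 1030 / 0.06127 = 16812 days = 46.03 years.

46.0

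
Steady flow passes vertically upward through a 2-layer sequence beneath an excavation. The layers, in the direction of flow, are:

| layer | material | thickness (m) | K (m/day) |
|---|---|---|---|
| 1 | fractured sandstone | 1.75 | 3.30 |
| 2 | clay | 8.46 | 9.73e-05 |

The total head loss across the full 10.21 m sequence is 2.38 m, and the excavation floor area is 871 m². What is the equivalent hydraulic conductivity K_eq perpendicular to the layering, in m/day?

0.000117

Flow is perpendicular to layering, so the layers act in series and the equivalent K is the thickness-weighted harmonic mean.
Total thickness L = 1.75 + 8.46 = 10.21 m.
Σ(b_i/K_i) = 1.75/3.30 + 8.46/9.73e-05 = 86948 d.
K_eq = L / Σ(b_i/K_i) = 10.21 / 86948 = 0.0001174 m/day.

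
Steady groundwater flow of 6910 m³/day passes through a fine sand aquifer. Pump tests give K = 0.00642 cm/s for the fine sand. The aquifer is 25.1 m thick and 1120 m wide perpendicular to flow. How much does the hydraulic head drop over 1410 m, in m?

Convert K: 0.00642 cm/s × 864 = 5.547 m/day.
Cross-sectional area A = 1120 × 25.1 = 28112 m².
From Q = K·A·i, i = Q / (K·A) = 6910 / (5.547 × 28112) = 0.04431.
Head loss Δh = i · L = 0.04431 × 1410 = 62.48 m.

62.5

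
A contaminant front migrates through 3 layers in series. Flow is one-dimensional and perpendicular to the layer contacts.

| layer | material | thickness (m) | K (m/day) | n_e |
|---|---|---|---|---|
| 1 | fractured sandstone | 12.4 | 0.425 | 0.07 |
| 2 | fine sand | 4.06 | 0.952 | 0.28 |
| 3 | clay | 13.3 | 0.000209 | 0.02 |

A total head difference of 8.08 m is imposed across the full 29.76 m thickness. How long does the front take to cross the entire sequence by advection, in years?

49.0

With flow normal to the layers, continuity requires the same specific discharge q through every layer.
Σ(b_i/K_i) = 12.4/0.425 + 4.06/0.952 + 13.3/0.000209 = 63670 d.
q = Δh / Σ(b_i/K_i) = 8.08 / 63670 = 0.0001269 m/day.
In each layer the seepage velocity is v_i = q/n_i, so the layer transit time is t_i = b_i·n_i / q:
  layer 1 (fractured sandstone): t_1 = 12.4 × 0.07 / 0.0001269 = 6840 d
  layer 2 (fine sand): t_2 = 4.06 × 0.28 / 0.0001269 = 8958 d
  layer 3 (clay): t_3 = 13.3 × 0.02 / 0.0001269 = 2096 d
Total t = Σ t_i = 17894 days = 48.99 years.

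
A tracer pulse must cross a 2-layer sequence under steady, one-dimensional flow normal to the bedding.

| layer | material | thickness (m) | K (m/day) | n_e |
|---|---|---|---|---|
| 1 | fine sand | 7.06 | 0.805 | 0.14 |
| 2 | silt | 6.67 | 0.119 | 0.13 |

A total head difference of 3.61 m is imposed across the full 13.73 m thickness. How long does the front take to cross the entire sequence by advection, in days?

33.3

With flow normal to the layers, continuity requires the same specific discharge q through every layer.
Σ(b_i/K_i) = 7.06/0.805 + 6.67/0.119 = 64.82 d.
q = Δh / Σ(b_i/K_i) = 3.61 / 64.82 = 0.05569 m/day.
In each layer the seepage velocity is v_i = q/n_i, so the layer transit time is t_i = b_i·n_i / q:
  layer 1 (fine sand): t_1 = 7.06 × 0.14 / 0.05569 = 17.75 d
  layer 2 (silt): t_2 = 6.67 × 0.13 / 0.05569 = 15.57 d
Total t = Σ t_i = 33.32 days.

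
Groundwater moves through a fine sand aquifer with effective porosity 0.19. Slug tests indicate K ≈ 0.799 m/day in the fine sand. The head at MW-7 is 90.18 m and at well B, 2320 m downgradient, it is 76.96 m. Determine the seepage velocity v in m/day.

0.0240

Hydraulic gradient i = (90.18 − 76.96) / 2320 = 13.22 / 2320 = 0.005698.
Darcy flux q = K · i = 0.7990 × 0.005698 = 0.004553 m/day.
Seepage velocity v = q / n_e = 0.004553 / 0.19 = 0.02396 m/day.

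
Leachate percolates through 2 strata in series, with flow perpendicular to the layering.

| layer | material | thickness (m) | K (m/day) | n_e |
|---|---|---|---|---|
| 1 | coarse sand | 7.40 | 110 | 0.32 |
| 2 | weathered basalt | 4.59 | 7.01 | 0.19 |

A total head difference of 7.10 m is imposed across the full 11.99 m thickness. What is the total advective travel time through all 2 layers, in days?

With flow normal to the layers, continuity requires the same specific discharge q through every layer.
Σ(b_i/K_i) = 7.40/110 + 4.59/7.01 = 0.7221 d.
q = Δh / Σ(b_i/K_i) = 7.10 / 0.7221 = 9.833 m/day.
In each layer the seepage velocity is v_i = q/n_i, so the layer transit time is t_i = b_i·n_i / q:
  layer 1 (coarse sand): t_1 = 7.40 × 0.32 / 9.833 = 0.2408 d
  layer 2 (weathered basalt): t_2 = 4.59 × 0.19 / 9.833 = 0.08869 d
Total t = Σ t_i = 0.3295 days.

0.330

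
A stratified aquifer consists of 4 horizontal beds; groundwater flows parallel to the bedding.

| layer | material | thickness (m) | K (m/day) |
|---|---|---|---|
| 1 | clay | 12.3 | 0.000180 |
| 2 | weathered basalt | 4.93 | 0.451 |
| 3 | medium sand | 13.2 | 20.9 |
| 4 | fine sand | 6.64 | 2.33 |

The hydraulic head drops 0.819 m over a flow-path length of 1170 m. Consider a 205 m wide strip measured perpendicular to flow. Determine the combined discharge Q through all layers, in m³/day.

Flow is parallel to layering, so each bed carries its own Darcy discharge and the transmissivities add.
Σ(K_i·b_i) = 0.000180×12.3 + 0.451×4.93 + 20.9×13.2 + 2.33×6.64 = 293.6 m²/day.
Hydraulic gradient i = Δh / L = 0.819 / 1170 = 0.0007000.
Q = Σ(K_i·b_i) · W · i = 293.6 × 205 × 0.0007000 = 42.13 m³/day.

42.1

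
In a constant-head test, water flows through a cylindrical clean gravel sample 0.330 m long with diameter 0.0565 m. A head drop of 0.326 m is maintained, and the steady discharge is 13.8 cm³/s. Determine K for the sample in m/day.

481

Cross-sectional area A = π·(d/2)² = π × (0.0565/2)² = 0.002507 m².
Convert discharge: 13.8 cm³/s = 1.380e-05 m³/s.
Darcy's law rearranged: K = Q·L / (A·Δh) = 1.380e-05 × 0.330 / (0.002507 × 0.326) = 0.005572 m/s = 481.4 m/day.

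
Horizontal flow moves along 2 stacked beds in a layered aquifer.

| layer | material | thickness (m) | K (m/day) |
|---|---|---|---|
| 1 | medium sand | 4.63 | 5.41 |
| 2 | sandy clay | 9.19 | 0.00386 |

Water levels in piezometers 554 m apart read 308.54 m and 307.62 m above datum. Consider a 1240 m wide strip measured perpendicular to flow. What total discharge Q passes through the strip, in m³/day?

Flow is parallel to layering, so each bed carries its own Darcy discharge and the transmissivities add.
Σ(K_i·b_i) = 5.41×4.63 + 0.00386×9.19 = 25.08 m²/day.
Hydraulic gradient i = (308.54 − 307.62) / 554 = 0.92 / 554 = 0.001661.
Q = Σ(K_i·b_i) · W · i = 25.08 × 1240 × 0.001661 = 51.65 m³/day.

51.7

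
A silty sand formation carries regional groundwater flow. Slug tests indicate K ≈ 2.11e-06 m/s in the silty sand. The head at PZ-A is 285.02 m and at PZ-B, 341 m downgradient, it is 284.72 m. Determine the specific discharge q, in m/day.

0.000160

Convert K: 2.11e-06 m/s × 86400 = 0.1823 m/day.
Hydraulic gradient i = (285.02 − 284.72) / 341 = 0.3 / 341 = 0.0008798.
Specific discharge q = K · i = 0.1823 × 0.0008798 = 0.0001604 m/day.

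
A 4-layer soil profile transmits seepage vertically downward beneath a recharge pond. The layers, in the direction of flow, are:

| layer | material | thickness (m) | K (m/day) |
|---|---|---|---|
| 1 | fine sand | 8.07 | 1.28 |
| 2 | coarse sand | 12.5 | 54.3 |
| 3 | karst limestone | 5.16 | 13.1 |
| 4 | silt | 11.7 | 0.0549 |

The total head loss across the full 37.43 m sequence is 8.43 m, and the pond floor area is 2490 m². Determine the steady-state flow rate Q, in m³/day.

Flow is perpendicular to layering, so the layers act in series and the equivalent K is the thickness-weighted harmonic mean.
Total thickness L = 8.07 + 12.5 + 5.16 + 11.7 = 37.43 m.
Σ(b_i/K_i) = 8.07/1.28 + 12.5/54.3 + 5.16/13.1 + 11.7/0.0549 = 220.0 d.
K_eq = L / Σ(b_i/K_i) = 37.43 / 220.0 = 0.1701 m/day.
Q = K_eq · A · (Δh/L) = 0.1701 × 2490 × (8.43/37.43) = 95.39 m³/day.

95.4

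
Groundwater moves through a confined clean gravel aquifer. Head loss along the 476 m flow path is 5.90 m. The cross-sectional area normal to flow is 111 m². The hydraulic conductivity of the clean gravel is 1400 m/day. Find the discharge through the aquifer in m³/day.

Hydraulic gradient i = Δh / L = 5.90 / 476 = 0.01239.
Darcy's law: Q = K · A · i = 1400 × 111.0 × 0.01239 = 1926 m³/day.

1930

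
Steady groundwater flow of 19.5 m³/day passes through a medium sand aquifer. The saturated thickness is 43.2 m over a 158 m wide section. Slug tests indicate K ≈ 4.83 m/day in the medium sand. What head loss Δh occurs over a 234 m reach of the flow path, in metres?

Cross-sectional area A = 158 × 43.2 = 6826 m².
From Q = K·A·i, i = Q / (K·A) = 19.5 / (4.830 × 6826) = 0.0005915.
Head loss Δh = i · L = 0.0005915 × 234 = 0.1384 m.

0.138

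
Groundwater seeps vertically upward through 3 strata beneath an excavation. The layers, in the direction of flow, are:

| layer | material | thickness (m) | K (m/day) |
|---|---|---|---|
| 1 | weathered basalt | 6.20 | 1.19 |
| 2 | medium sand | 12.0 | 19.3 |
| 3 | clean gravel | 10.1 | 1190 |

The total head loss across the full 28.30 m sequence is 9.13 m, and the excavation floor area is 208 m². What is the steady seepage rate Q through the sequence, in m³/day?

325

Flow is perpendicular to layering, so the layers act in series and the equivalent K is the thickness-weighted harmonic mean.
Total thickness L = 6.20 + 12.0 + 10.1 = 28.30 m.
Σ(b_i/K_i) = 6.20/1.19 + 12.0/19.3 + 10.1/1190 = 5.840 d.
K_eq = L / Σ(b_i/K_i) = 28.30 / 5.840 = 4.846 m/day.
Q = K_eq · A · (Δh/L) = 4.846 × 208 × (9.13/28.30) = 325.2 m³/day.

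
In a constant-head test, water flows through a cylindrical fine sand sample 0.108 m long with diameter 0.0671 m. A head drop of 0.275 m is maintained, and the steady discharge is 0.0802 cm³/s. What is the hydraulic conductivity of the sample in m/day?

0.770

Cross-sectional area A = π·(d/2)² = π × (0.0671/2)² = 0.003536 m².
Convert discharge: 0.0802 cm³/s = 8.020e-08 m³/s.
Darcy's law rearranged: K = Q·L / (A·Δh) = 8.020e-08 × 0.108 / (0.003536 × 0.275) = 8.907e-06 m/s = 0.7696 m/day.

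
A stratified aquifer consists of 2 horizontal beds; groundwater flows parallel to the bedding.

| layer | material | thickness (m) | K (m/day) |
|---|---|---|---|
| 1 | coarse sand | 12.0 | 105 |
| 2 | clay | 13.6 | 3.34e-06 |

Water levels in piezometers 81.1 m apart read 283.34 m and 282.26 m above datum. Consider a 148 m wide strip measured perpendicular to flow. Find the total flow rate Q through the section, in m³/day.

2480

Flow is parallel to layering, so each bed carries its own Darcy discharge and the transmissivities add.
Σ(K_i·b_i) = 105×12.0 + 3.34e-06×13.6 = 1260 m²/day.
Hydraulic gradient i = (283.34 − 282.26) / 81.1 = 1.08 / 81.1 = 0.01332.
Q = Σ(K_i·b_i) · W · i = 1260 × 148 × 0.01332 = 2483 m³/day.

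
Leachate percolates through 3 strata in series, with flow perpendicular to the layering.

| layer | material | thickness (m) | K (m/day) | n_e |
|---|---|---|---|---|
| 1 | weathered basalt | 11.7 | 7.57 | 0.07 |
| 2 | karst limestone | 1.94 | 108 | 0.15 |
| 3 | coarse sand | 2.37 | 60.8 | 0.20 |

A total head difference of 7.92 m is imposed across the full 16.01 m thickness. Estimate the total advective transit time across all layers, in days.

With flow normal to the layers, continuity requires the same specific discharge q through every layer.
Σ(b_i/K_i) = 11.7/7.57 + 1.94/108 + 2.37/60.8 = 1.603 d.
q = Δh / Σ(b_i/K_i) = 7.92 / 1.603 = 4.942 m/day.
In each layer the seepage velocity is v_i = q/n_i, so the layer transit time is t_i = b_i·n_i / q:
  layer 1 (weathered basalt): t_1 = 11.7 × 0.07 / 4.942 = 0.1657 d
  layer 2 (karst limestone): t_2 = 1.94 × 0.15 / 4.942 = 0.05888 d
  layer 3 (coarse sand): t_3 = 2.37 × 0.20 / 4.942 = 0.09591 d
Total t = Σ t_i = 0.3205 days.

0.321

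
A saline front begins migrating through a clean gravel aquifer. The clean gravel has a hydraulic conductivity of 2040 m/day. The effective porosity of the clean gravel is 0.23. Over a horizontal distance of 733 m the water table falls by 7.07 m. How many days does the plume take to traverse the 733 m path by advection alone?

8.57

Hydraulic gradient i = Δh / L = 7.07 / 733 = 0.009645.
Darcy flux q = K · i = 2040 × 0.009645 = 19.68 m/day.
Seepage velocity v = q / n_e = 19.68 / 0.23 = 85.55 m/day.
Travel time t = L / v = 733 / 85.55 = 8.568 days.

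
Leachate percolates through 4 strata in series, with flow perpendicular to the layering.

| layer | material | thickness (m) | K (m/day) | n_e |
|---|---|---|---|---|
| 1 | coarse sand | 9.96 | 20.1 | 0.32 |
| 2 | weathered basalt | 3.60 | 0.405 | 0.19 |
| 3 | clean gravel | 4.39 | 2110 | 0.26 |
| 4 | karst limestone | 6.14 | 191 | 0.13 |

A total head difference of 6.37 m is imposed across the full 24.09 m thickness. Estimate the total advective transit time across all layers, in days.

With flow normal to the layers, continuity requires the same specific discharge q through every layer.
Σ(b_i/K_i) = 9.96/20.1 + 3.60/0.405 + 4.39/2110 + 6.14/191 = 9.419 d.
q = Δh / Σ(b_i/K_i) = 6.37 / 9.419 = 0.6763 m/day.
In each layer the seepage velocity is v_i = q/n_i, so the layer transit time is t_i = b_i·n_i / q:
  layer 1 (coarse sand): t_1 = 9.96 × 0.32 / 0.6763 = 4.713 d
  layer 2 (weathered basalt): t_2 = 3.60 × 0.19 / 0.6763 = 1.011 d
  layer 3 (clean gravel): t_3 = 4.39 × 0.26 / 0.6763 = 1.688 d
  layer 4 (karst limestone): t_4 = 6.14 × 0.13 / 0.6763 = 1.180 d
Total t = Σ t_i = 8.592 days.

8.59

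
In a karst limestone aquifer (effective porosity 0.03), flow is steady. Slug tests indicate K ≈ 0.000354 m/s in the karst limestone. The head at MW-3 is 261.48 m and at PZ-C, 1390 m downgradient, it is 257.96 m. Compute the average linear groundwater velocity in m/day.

Convert K: 0.000354 m/s × 86400 = 30.59 m/day.
Hydraulic gradient i = (261.48 − 257.96) / 1390 = 3.52 / 1390 = 0.002532.
Darcy flux q = K · i = 30.59 × 0.002532 = 0.07745 m/day.
Seepage velocity v = q / n_e = 0.07745 / 0.03 = 2.582 m/day.

2.58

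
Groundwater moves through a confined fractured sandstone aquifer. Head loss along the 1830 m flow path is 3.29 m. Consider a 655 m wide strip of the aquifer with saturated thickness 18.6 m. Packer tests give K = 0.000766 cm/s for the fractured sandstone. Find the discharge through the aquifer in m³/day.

Convert K: 0.000766 cm/s × 864 = 0.6618 m/day.
Cross-sectional area A = 655 × 18.6 = 12183 m².
Hydraulic gradient i = Δh / L = 3.29 / 1830 = 0.001798.
Darcy's law: Q = K · A · i = 0.6618 × 12183 × 0.001798 = 14.50 m³/day.

14.5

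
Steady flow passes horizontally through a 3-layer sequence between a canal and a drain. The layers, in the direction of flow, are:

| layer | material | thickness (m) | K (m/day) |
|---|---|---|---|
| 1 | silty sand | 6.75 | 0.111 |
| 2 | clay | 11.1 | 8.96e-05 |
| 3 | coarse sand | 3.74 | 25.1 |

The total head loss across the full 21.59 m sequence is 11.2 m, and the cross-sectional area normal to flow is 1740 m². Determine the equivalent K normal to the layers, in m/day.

Flow is perpendicular to layering, so the layers act in series and the equivalent K is the thickness-weighted harmonic mean.
Total thickness L = 6.75 + 11.1 + 3.74 = 21.59 m.
Σ(b_i/K_i) = 6.75/0.111 + 11.1/8.96e-05 + 3.74/25.1 = 1.239e+05 d.
K_eq = L / Σ(b_i/K_i) = 21.59 / 1.239e+05 = 0.0001742 m/day.

0.000174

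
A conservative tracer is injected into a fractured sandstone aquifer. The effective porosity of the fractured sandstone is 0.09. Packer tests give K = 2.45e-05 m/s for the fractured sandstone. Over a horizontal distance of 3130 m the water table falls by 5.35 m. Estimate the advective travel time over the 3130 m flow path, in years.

213

Convert K: 2.45e-05 m/s × 86400 = 2.117 m/day.
Hydraulic gradient i = Δh / L = 5.35 / 3130 = 0.001709.
Darcy flux q = K · i = 2.117 × 0.001709 = 0.003618 m/day.
Seepage velocity v = q / n_e = 0.003618 / 0.09 = 0.04020 m/day.
Travel time t = L / v = 3130 / 0.04020 = 77857 days = 213.2 years.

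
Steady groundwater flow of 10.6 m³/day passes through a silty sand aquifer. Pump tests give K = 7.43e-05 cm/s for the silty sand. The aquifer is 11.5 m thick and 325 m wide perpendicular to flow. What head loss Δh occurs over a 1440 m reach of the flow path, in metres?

63.6

Convert K: 7.43e-05 cm/s × 864 = 0.06420 m/day.
Cross-sectional area A = 325 × 11.5 = 3738 m².
From Q = K·A·i, i = Q / (K·A) = 10.6 / (0.06420 × 3738) = 0.04418.
Head loss Δh = i · L = 0.04418 × 1440 = 63.62 m.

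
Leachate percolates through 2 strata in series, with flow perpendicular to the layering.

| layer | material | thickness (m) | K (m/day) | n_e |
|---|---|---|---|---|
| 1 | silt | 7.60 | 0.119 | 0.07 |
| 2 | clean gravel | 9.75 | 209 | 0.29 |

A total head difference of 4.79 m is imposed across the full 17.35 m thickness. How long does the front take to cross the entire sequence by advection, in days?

With flow normal to the layers, continuity requires the same specific discharge q through every layer.
Σ(b_i/K_i) = 7.60/0.119 + 9.75/209 = 63.91 d.
q = Δh / Σ(b_i/K_i) = 4.79 / 63.91 = 0.07495 m/day.
In each layer the seepage velocity is v_i = q/n_i, so the layer transit time is t_i = b_i·n_i / q:
  layer 1 (silt): t_1 = 7.60 × 0.07 / 0.07495 = 7.098 d
  layer 2 (clean gravel): t_2 = 9.75 × 0.29 / 0.07495 = 37.73 d
Total t = Σ t_i = 44.83 days.

44.8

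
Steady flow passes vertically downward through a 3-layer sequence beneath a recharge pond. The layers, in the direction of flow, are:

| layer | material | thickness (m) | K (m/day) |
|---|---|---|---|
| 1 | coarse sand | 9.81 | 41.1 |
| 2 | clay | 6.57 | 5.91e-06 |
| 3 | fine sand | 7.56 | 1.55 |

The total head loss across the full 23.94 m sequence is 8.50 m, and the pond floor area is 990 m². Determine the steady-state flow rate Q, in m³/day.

0.00757

Flow is perpendicular to layering, so the layers act in series and the equivalent K is the thickness-weighted harmonic mean.
Total thickness L = 9.81 + 6.57 + 7.56 = 23.94 m.
Σ(b_i/K_i) = 9.81/41.1 + 6.57/5.91e-06 + 7.56/1.55 = 1.112e+06 d.
K_eq = L / Σ(b_i/K_i) = 23.94 / 1.112e+06 = 2.153e-05 m/day.
Q = K_eq · A · (Δh/L) = 2.153e-05 × 990 × (8.50/23.94) = 0.007570 m³/day.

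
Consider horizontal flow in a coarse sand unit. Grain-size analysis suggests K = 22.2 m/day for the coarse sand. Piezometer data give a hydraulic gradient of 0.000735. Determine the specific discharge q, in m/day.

0.0163

Hydraulic gradient i = 0.000735.
Specific discharge q = K · i = 22.20 × 0.0007350 = 0.01632 m/day.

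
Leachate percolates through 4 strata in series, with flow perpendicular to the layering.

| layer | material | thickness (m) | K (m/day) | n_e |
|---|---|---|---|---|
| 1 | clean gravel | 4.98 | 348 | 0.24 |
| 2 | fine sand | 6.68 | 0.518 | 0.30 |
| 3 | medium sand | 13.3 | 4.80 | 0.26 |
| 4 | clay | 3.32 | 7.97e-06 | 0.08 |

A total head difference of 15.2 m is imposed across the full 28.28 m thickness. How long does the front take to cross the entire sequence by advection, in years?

519

With flow normal to the layers, continuity requires the same specific discharge q through every layer.
Σ(b_i/K_i) = 4.98/348 + 6.68/0.518 + 13.3/4.80 + 3.32/7.97e-06 = 4.166e+05 d.
q = Δh / Σ(b_i/K_i) = 15.2 / 4.166e+05 = 3.649e-05 m/day.
In each layer the seepage velocity is v_i = q/n_i, so the layer transit time is t_i = b_i·n_i / q:
  layer 1 (clean gravel): t_1 = 4.98 × 0.24 / 3.649e-05 = 32756 d
  layer 2 (fine sand): t_2 = 6.68 × 0.30 / 3.649e-05 = 54922 d
  layer 3 (medium sand): t_3 = 13.3 × 0.26 / 3.649e-05 = 94771 d
  layer 4 (clay): t_4 = 3.32 × 0.08 / 3.649e-05 = 7279 d
Total t = Σ t_i = 1.897e+05 days = 519.5 years.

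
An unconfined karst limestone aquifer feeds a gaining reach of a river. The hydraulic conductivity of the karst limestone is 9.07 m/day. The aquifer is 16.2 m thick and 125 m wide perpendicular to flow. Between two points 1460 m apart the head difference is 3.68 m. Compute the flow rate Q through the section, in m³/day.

46.3

Cross-sectional area A = 125 × 16.2 = 2025 m².
Hydraulic gradient i = Δh / L = 3.68 / 1460 = 0.002521.
Darcy's law: Q = K · A · i = 9.070 × 2025 × 0.002521 = 46.29 m³/day.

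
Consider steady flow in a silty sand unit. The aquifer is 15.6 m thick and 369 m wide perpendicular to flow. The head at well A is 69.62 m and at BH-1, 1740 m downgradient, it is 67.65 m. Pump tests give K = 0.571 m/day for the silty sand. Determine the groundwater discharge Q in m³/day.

3.72

Cross-sectional area A = 369 × 15.6 = 5756 m².
Hydraulic gradient i = (69.62 − 67.65) / 1740 = 1.97 / 1740 = 0.001132.
Darcy's law: Q = K · A · i = 0.5710 × 5756 × 0.001132 = 3.721 m³/day.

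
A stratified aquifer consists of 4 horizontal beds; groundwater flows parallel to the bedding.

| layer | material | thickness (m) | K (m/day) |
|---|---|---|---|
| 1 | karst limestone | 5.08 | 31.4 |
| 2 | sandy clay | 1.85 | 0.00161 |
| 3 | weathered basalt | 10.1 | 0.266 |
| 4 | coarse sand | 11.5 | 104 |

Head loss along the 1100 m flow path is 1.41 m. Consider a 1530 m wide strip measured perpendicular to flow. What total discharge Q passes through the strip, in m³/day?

Flow is parallel to layering, so each bed carries its own Darcy discharge and the transmissivities add.
Σ(K_i·b_i) = 31.4×5.08 + 0.00161×1.85 + 0.266×10.1 + 104×11.5 = 1358 m²/day.
Hydraulic gradient i = Δh / L = 1.41 / 1100 = 0.001282.
Q = Σ(K_i·b_i) · W · i = 1358 × 1530 × 0.001282 = 2664 m³/day.

2660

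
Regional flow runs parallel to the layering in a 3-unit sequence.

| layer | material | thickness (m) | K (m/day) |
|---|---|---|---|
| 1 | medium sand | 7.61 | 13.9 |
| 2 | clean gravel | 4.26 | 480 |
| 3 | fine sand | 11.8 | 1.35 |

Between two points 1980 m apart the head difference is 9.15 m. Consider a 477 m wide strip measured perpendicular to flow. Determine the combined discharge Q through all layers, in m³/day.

Flow is parallel to layering, so each bed carries its own Darcy discharge and the transmissivities add.
Σ(K_i·b_i) = 13.9×7.61 + 480×4.26 + 1.35×11.8 = 2167 m²/day.
Hydraulic gradient i = Δh / L = 9.15 / 1980 = 0.004621.
Q = Σ(K_i·b_i) · W · i = 2167 × 477 × 0.004621 = 4776 m³/day.

4780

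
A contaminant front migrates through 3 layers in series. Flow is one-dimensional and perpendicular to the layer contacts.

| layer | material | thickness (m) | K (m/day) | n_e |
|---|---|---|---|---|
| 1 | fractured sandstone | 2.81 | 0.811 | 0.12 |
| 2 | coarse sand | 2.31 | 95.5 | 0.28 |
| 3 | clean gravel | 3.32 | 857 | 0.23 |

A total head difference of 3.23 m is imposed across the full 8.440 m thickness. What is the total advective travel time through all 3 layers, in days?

1.89

With flow normal to the layers, continuity requires the same specific discharge q through every layer.
Σ(b_i/K_i) = 2.81/0.811 + 2.31/95.5 + 3.32/857 = 3.493 d.
q = Δh / Σ(b_i/K_i) = 3.23 / 3.493 = 0.9247 m/day.
In each layer the seepage velocity is v_i = q/n_i, so the layer transit time is t_i = b_i·n_i / q:
  layer 1 (fractured sandstone): t_1 = 2.81 × 0.12 / 0.9247 = 0.3646 d
  layer 2 (coarse sand): t_2 = 2.31 × 0.28 / 0.9247 = 0.6994 d
  layer 3 (clean gravel): t_3 = 3.32 × 0.23 / 0.9247 = 0.8258 d
Total t = Σ t_i = 1.890 days.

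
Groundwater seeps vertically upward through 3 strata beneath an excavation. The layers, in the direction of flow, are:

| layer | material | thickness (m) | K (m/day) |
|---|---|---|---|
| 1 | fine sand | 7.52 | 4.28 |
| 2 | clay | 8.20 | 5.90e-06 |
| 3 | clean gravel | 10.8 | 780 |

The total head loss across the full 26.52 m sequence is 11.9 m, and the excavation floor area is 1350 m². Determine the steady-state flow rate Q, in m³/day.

Flow is perpendicular to layering, so the layers act in series and the equivalent K is the thickness-weighted harmonic mean.
Total thickness L = 7.52 + 8.20 + 10.8 = 26.52 m.
Σ(b_i/K_i) = 7.52/4.28 + 8.20/5.90e-06 + 10.8/780 = 1.390e+06 d.
K_eq = L / Σ(b_i/K_i) = 26.52 / 1.390e+06 = 1.908e-05 m/day.
Q = K_eq · A · (Δh/L) = 1.908e-05 × 1350 × (11.9/26.52) = 0.01156 m³/day.

0.0116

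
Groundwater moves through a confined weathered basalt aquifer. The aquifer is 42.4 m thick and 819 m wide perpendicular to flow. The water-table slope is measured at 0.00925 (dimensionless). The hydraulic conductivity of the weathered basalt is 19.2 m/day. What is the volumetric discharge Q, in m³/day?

Cross-sectional area A = 819 × 42.4 = 34726 m².
Hydraulic gradient i = 0.00925.
Darcy's law: Q = K · A · i = 19.20 × 34726 × 0.009250 = 6167 m³/day.

6170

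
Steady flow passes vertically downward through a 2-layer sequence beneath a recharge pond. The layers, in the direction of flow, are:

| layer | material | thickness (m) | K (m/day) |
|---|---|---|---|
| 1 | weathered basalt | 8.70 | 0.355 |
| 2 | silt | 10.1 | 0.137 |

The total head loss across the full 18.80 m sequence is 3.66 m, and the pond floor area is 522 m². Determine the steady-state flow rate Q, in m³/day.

19.4

Flow is perpendicular to layering, so the layers act in series and the equivalent K is the thickness-weighted harmonic mean.
Total thickness L = 8.70 + 10.1 = 18.80 m.
Σ(b_i/K_i) = 8.70/0.355 + 10.1/0.137 = 98.23 d.
K_eq = L / Σ(b_i/K_i) = 18.80 / 98.23 = 0.1914 m/day.
Q = K_eq · A · (Δh/L) = 0.1914 × 522 × (3.66/18.80) = 19.45 m³/day.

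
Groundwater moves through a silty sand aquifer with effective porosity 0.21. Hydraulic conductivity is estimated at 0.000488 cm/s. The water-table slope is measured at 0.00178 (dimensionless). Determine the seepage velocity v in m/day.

Convert K: 0.000488 cm/s × 864 = 0.4216 m/day.
Hydraulic gradient i = 0.00178.
Darcy flux q = K · i = 0.4216 × 0.001780 = 0.0007505 m/day.
Seepage velocity v = q / n_e = 0.0007505 / 0.21 = 0.003574 m/day.

0.00357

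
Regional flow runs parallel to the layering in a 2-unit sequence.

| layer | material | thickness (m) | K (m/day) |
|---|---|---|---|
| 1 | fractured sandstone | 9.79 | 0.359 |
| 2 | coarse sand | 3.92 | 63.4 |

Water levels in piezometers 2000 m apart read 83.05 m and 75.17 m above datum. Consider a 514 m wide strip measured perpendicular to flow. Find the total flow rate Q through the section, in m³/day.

Flow is parallel to layering, so each bed carries its own Darcy discharge and the transmissivities add.
Σ(K_i·b_i) = 0.359×9.79 + 63.4×3.92 = 252.0 m²/day.
Hydraulic gradient i = (83.05 − 75.17) / 2000 = 7.88 / 2000 = 0.003940.
Q = Σ(K_i·b_i) · W · i = 252.0 × 514 × 0.003940 = 510.4 m³/day.

510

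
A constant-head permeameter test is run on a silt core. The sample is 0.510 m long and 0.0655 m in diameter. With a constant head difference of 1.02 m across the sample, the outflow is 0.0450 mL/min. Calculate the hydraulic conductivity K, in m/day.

Cross-sectional area A = π·(d/2)² = π × (0.0655/2)² = 0.003370 m².
Convert discharge: 0.0450 mL/min = 7.500e-10 m³/s.
Darcy's law rearranged: K = Q·L / (A·Δh) = 7.500e-10 × 0.510 / (0.003370 × 1.02) = 1.113e-07 m/s = 0.009616 m/day.

0.00962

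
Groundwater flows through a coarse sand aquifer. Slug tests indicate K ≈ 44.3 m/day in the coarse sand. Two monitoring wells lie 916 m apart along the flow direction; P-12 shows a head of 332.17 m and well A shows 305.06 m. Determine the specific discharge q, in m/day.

Hydraulic gradient i = (332.17 − 305.06) / 916 = 27.11 / 916 = 0.02960.
Specific discharge q = K · i = 44.30 × 0.02960 = 1.311 m/day.

1.31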